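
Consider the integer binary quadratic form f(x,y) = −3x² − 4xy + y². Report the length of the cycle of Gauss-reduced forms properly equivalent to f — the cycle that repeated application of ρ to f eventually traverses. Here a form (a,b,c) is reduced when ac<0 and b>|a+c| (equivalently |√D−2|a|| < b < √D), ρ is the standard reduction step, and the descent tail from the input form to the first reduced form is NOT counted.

D = 28, ⌊√D⌋ = 5
descent: ρ → (1,4,-3)  [lands on river]
river: ρ → (-3,2,2)
river: ρ → (2,2,-3)
river: ρ → (-3,4,1)
ρ-cycle length = 4 (tail of 1 descent step not counted)

4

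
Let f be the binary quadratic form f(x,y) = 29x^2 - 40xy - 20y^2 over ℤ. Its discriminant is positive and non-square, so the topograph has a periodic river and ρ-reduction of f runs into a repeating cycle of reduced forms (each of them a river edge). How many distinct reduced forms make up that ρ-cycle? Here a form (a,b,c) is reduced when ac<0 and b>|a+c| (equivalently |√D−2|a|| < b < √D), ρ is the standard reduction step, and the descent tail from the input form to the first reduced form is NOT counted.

D = 3920, ⌊√D⌋ = 62
descent: ρ → (-20,40,29)  [lands on river]
river: ρ → (29,18,-31)
river: ρ → (-31,44,16)
river: ρ → (16,52,-19)
river: ρ → (-19,62,1)
river: ρ → (1,62,-19)
river: ρ → (-19,52,16)
river: ρ → (16,44,-31)
river: ρ → (-31,18,29)
river: ρ → (29,40,-20)
ρ-cycle length = 10 (tail of 1 descent step not counted)

10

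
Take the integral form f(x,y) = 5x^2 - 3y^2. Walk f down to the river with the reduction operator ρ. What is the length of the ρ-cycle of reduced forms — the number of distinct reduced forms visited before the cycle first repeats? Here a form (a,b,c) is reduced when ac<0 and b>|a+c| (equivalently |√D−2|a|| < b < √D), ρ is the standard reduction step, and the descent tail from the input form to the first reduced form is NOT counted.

D = 60, ⌊√D⌋ = 7
descent: ρ → (-3,6,2)  [lands on river]
river: ρ → (2,6,-3)
ρ-cycle length = 2 (tail of 1 descent step not counted)

2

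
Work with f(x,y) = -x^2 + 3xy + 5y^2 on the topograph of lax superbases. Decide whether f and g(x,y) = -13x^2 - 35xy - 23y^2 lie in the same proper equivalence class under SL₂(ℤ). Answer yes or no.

D₁ = 29, D₂ = 29
river cycle of f (length 2): (-1, 5, 1), (1, 5, -1)
river cycle of g (length 2): (-1, 5, 1), (1, 5, -1)
cycles coincide ⇒ equivalent

yes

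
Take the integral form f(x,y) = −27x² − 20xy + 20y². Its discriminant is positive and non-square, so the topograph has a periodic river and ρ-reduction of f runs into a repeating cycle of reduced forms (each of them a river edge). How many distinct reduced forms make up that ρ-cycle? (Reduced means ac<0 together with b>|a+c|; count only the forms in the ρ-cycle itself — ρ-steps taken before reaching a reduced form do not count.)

D = 2560, ⌊√D⌋ = 50
descent: ρ → (20,20,-27)  [lands on river]
river: ρ → (-27,34,13)
river: ρ → (13,44,-12)
river: ρ → (-12,28,37)
river: ρ → (37,46,-3)
river: ρ → (-3,50,5)
river: ρ → (5,50,-3)
river: ρ → (-3,46,37)
river: ρ → (37,28,-12)
river: ρ → (-12,44,13)
river: ρ → (13,34,-27)
river: ρ → (-27,20,20)
ρ-cycle length = 12 (tail of 1 descent step not counted)

12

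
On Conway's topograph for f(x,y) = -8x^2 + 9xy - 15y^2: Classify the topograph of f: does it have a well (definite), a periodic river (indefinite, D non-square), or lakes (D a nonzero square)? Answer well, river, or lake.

D = b²−4ac = 9² − 4·(-8)·(-15) = -399
D < 0 ⇒ definite ⇒ every region one sign ⇒ single well

well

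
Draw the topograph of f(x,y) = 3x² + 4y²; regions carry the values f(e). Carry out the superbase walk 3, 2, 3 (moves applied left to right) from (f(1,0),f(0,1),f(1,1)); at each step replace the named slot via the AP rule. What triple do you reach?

start (3,4,7) = (f(1,0),f(0,1),f(1,1))
replace slot 3: 2·(3+4) − 7 = 7 → (3,4,7)
replace slot 2: 2·(3+7) − 4 = 16 → (3,16,7)
replace slot 3: 2·(3+16) − 7 = 31 → (3,16,31)

3,16,31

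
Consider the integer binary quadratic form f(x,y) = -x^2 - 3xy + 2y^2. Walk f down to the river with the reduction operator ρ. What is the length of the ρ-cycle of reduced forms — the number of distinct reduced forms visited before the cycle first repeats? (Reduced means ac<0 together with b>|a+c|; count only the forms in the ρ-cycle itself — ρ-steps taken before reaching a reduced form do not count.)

D = 17, ⌊√D⌋ = 4
descent: ρ → (2,3,-1)  [lands on river]
river: ρ → (-1,3,2)
river: ρ → (2,1,-2)
river: ρ → (-2,3,1)
river: ρ → (1,3,-2)
river: ρ → (-2,1,2)
ρ-cycle length = 6 (tail of 1 descent step not counted)

6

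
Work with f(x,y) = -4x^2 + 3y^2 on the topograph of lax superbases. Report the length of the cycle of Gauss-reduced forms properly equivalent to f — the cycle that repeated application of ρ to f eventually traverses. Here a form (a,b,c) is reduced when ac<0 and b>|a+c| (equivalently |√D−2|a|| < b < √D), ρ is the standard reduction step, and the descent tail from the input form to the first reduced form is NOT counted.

D = 48, ⌊√D⌋ = 6
descent: ρ → (3,6,-1)  [lands on river]
river: ρ → (-1,6,3)
ρ-cycle length = 2 (tail of 1 descent step not counted)

2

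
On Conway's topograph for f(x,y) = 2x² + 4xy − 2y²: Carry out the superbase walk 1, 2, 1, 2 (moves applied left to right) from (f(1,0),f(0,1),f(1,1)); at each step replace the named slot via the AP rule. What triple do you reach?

start (2,-2,4) = (f(1,0),f(0,1),f(1,1))
replace slot 1: 2·((-2)+4) − 2 = 2 → (2,-2,4)
replace slot 2: 2·(2+4) − (-2) = 14 → (2,14,4)
replace slot 1: 2·(14+4) − 2 = 34 → (34,14,4)
replace slot 2: 2·(34+4) − 14 = 62 → (34,62,4)

34,62,4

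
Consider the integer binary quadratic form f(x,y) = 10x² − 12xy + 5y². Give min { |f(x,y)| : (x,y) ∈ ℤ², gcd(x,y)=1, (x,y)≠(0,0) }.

translate: b→8 (≡-12 mod 20), so (10,-12,5)→(10,8,3)
flip: (10,8,3)→(3,-8,10)
translate: b→-2 (≡-8 mod 6), so (3,-8,10)→(3,-2,5)
reduced (well bottom): (3,-2,5) with a≤c, −a<b≤a
well minimum = a = 3

3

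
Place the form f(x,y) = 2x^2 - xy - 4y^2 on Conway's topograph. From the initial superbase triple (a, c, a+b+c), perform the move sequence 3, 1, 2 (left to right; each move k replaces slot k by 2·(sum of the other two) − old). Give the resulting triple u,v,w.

start (2,-4,-3) = (f(1,0),f(0,1),f(1,1))
replace slot 3: 2·(2+(-4)) − (-3) = -1 → (2,-4,-1)
replace slot 1: 2·((-4)+(-1)) − 2 = -12 → (-12,-4,-1)
replace slot 2: 2·((-12)+(-1)) − (-4) = -22 → (-12,-22,-1)

-12,-22,-1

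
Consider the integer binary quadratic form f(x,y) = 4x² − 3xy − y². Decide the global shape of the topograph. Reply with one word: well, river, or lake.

D = b²−4ac = (-3)² − 4·4·(-1) = 25
D = 5² is a perfect square ⇒ form factors over ℤ ⇒ lakes

lake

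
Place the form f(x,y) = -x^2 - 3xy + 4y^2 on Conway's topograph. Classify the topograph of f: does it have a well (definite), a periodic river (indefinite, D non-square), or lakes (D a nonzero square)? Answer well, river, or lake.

D = b²−4ac = (-3)² − 4·(-1)·4 = 25
D = 5² is a perfect square ⇒ form factors over ℤ ⇒ lakes

lake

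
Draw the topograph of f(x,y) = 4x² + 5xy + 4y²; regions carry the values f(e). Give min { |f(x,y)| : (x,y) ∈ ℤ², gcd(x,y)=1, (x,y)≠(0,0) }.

translate: b→-3 (≡5 mod 8), so (4,5,4)→(4,-3,3)
flip: (4,-3,3)→(3,3,4)
reduced (well bottom): (3,3,4) with a≤c, −a<b≤a
well minimum = a = 3

3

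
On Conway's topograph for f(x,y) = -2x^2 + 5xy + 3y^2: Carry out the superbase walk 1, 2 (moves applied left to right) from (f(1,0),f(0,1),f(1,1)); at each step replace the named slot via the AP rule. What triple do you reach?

start (-2,3,6) = (f(1,0),f(0,1),f(1,1))
replace slot 1: 2·(3+6) − (-2) = 20 → (20,3,6)
replace slot 2: 2·(20+6) − 3 = 49 → (20,49,6)

20,49,6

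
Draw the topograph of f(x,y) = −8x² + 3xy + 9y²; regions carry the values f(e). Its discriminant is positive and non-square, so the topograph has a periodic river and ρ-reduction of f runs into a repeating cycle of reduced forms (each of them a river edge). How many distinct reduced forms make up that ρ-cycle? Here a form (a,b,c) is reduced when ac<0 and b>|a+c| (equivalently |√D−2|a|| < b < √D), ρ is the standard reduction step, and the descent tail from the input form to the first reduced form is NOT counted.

D = 297, ⌊√D⌋ = 17
river: ρ → (9,15,-2)
river: ρ → (-2,17,1)
river: ρ → (1,17,-2)
river: ρ → (-2,15,9)
river: ρ → (9,3,-8)
river: ρ → (-8,13,4)
river: ρ → (4,11,-11)
river: ρ → (-11,11,4)
river: ρ → (4,13,-8)
river: ρ → (-8,3,9)
ρ-cycle length = 10 (tail of 0 descent steps not counted)

10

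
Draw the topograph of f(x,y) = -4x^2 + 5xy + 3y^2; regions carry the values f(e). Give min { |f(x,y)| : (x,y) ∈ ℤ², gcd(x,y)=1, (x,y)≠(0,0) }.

river: ρ → (3,7,-2)
river: ρ → (-2,5,6)
river: ρ → (6,7,-1)
river: ρ → (-1,7,6)
river: ρ → (6,5,-2)
river: ρ → (-2,7,3)
river: ρ → (3,5,-4)
river: ρ → (-4,3,4)
river: ρ → (4,5,-3)
river: ρ → (-3,7,2)
river: ρ → (2,5,-6)
river: ρ → (-6,7,1)
river: ρ → (1,7,-6)
river: ρ → (-6,5,2)
river: ρ → (2,7,-3)
river: ρ → (-3,5,4)
river: ρ → (4,3,-4)
river: ρ → (-4,5,3)
closes: descent 0, river 18
min |a| on river = 1

1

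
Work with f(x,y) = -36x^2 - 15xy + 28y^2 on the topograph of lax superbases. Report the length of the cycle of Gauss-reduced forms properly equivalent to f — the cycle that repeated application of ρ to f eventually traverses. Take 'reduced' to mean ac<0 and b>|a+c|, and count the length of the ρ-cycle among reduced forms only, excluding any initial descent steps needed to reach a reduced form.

D = 4257, ⌊√D⌋ = 65
descent: ρ → (28,15,-36)  [lands on river]
river: ρ → (-36,57,7)
river: ρ → (7,55,-44)
river: ρ → (-44,33,18)
river: ρ → (18,39,-38)
river: ρ → (-38,37,19)
river: ρ → (19,39,-36)
river: ρ → (-36,33,22)
river: ρ → (22,55,-14)
river: ρ → (-14,57,18)
river: ρ → (18,51,-23)
river: ρ → (-23,41,28)
ρ-cycle length = 12 (tail of 1 descent step not counted)

12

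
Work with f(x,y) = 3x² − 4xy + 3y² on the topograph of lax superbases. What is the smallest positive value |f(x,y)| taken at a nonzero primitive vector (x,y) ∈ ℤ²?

translate: b→2 (≡-4 mod 6), so (3,-4,3)→(3,2,2)
flip: (3,2,2)→(2,-2,3)
translate: b→2 (≡-2 mod 4), so (2,-2,3)→(2,2,3)
reduced (well bottom): (2,2,3) with a≤c, −a<b≤a
well minimum = a = 2

2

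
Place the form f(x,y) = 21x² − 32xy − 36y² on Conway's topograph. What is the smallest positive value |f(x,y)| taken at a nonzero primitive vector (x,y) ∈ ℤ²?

descent: ρ → (-36,32,21)  [lands on river]
river: ρ → (21,52,-16)
river: ρ → (-16,44,33)
river: ρ → (33,22,-27)
river: ρ → (-27,32,28)
river: ρ → (28,24,-31)
river: ρ → (-31,38,21)
river: ρ → (21,46,-23)
river: ρ → (-23,46,21)
river: ρ → (21,38,-31)
river: ρ → (-31,24,28)
river: ρ → (28,32,-27)
river: ρ → (-27,22,33)
river: ρ → (33,44,-16)
river: ρ → (-16,52,21)
river: ρ → (21,32,-36)
river: ρ → (-36,40,17)
river: ρ → (17,62,-3)
river: ρ → (-3,58,57)
river: ρ → (57,56,-4)
river: ρ → (-4,56,57)
river: ρ → (57,58,-3)
river: ρ → (-3,62,17)
river: ρ → (17,40,-36)
closes: descent 1, river 24
min |a| on river = 3

3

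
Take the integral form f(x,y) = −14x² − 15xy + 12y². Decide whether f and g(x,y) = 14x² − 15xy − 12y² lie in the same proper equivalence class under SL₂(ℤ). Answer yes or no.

D₁ = 897, D₂ = 897
river cycle of f (length 10): (12, 15, -14), (-14, 13, 13), (13, 13, -14), (-14, 15, 12), (12, 9, -17), (-17, 25, 4), (4, 23, -23), (-23, 23, 4), (4, 25, -17), (-17, 9, 12)
river cycle of g (length 10): (-12, 15, 14), (14, 13, -13), (-13, 13, 14), (14, 15, -12), (-12, 9, 17), (17, 25, -4), (-4, 23, 23), (23, 23, -4), (-4, 25, 17), (17, 9, -12)
cycles differ ⇒ inequivalent

no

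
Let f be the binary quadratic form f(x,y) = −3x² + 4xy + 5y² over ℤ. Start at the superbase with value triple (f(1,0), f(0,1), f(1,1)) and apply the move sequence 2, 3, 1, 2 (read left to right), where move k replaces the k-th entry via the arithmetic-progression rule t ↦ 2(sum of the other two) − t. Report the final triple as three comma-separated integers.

start (-3,5,6) = (f(1,0),f(0,1),f(1,1))
replace slot 2: 2·((-3)+6) − 5 = 1 → (-3,1,6)
replace slot 3: 2·((-3)+1) − 6 = -10 → (-3,1,-10)
replace slot 1: 2·(1+(-10)) − (-3) = -15 → (-15,1,-10)
replace slot 2: 2·((-15)+(-10)) − 1 = -51 → (-15,-51,-10)

-15,-51,-10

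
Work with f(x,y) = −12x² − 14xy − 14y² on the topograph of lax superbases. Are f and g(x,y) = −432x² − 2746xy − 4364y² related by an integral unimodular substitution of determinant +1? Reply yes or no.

D₁ = -476, D₂ = -476
f is negative-definite; reduce −f:
−f: translate: b→-10 (≡14 mod 24), so (12,14,14)→(12,-10,12)
−f: flip: (12,-10,12)→(12,10,12)
−f: reduced (well bottom): (12,10,12) with a≤c, −a<b≤a
flip sign back: reduced form of f is (-12,-10,-12)
g is negative-definite; reduce −g:
−g: translate: b→154 (≡2746 mod 864), so (432,2746,4364)→(432,154,14)
−g: flip: (432,154,14)→(14,-154,432)
−g: translate: b→14 (≡-154 mod 28), so (14,-154,432)→(14,14,12)
−g: flip: (14,14,12)→(12,-14,14)
−g: translate: b→10 (≡-14 mod 24), so (12,-14,14)→(12,10,12)
−g: reduced (well bottom): (12,10,12) with a≤c, −a<b≤a
flip sign back: reduced form of g is (-12,-10,-12)
reduced forms (-12, -10, -12) vs (-12, -10, -12) ⇒ equivalent

yes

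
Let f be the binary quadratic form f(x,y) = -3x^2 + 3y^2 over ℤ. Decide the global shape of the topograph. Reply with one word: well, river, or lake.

D = b²−4ac = 0² − 4·(-3)·3 = 36
D = 6² is a perfect square ⇒ form factors over ℤ ⇒ lakes

lake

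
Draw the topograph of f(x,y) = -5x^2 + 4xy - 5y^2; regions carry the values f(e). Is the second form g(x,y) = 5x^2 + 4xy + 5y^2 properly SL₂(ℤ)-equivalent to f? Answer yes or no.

D₁ = -84, D₂ = -84
f is negative-definite; reduce −f:
−f: flip: (5,-4,5)→(5,4,5)
−f: reduced (well bottom): (5,4,5) with a≤c, −a<b≤a
flip sign back: reduced form of f is (-5,-4,-5)
g: reduced (well bottom): (5,4,5) with a≤c, −a<b≤a
reduced forms (-5, -4, -5) vs (5, 4, 5) ⇒ inequivalent

no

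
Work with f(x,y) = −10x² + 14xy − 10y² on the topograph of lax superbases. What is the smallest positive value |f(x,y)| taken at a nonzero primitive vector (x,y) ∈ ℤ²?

translate: b→6 (≡-14 mod 20), so (10,-14,10)→(10,6,6)
flip: (10,6,6)→(6,-6,10)
translate: b→6 (≡-6 mod 12), so (6,-6,10)→(6,6,10)
reduced (well bottom): (6,6,10) with a≤c, −a<b≤a
well minimum |f| = |-6| = 6 (negative-definite)

6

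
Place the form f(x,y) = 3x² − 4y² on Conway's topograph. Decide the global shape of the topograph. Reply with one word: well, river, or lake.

D = b²−4ac = 0² − 4·3·(-4) = 48
D > 0 non-square ⇒ indefinite ⇒ periodic river

river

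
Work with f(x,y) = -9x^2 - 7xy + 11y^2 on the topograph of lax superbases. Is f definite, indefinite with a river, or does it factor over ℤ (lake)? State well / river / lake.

D = b²−4ac = (-7)² − 4·(-9)·11 = 445
D > 0 non-square ⇒ indefinite ⇒ periodic river

river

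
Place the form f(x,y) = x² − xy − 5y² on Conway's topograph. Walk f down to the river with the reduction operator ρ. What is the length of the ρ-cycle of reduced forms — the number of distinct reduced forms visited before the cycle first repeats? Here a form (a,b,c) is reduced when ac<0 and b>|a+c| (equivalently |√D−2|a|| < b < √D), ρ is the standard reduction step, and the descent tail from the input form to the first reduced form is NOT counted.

D = 21, ⌊√D⌋ = 4
descent: ρ → (-5,1,1)
descent: ρ → (1,3,-3)  [lands on river]
river: ρ → (-3,3,1)
ρ-cycle length = 2 (tail of 2 descent steps not counted)

2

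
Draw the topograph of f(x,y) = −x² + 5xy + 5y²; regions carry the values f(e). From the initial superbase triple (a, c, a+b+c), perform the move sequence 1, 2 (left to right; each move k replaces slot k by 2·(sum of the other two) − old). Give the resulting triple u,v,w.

start (-1,5,9) = (f(1,0),f(0,1),f(1,1))
replace slot 1: 2·(5+9) − (-1) = 29 → (29,5,9)
replace slot 2: 2·(29+9) − 5 = 71 → (29,71,9)

29,71,9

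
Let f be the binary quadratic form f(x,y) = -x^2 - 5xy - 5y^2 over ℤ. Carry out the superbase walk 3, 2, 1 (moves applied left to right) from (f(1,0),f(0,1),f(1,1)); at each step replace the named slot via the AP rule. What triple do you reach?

start (-1,-5,-11) = (f(1,0),f(0,1),f(1,1))
replace slot 3: 2·((-1)+(-5)) − (-11) = -1 → (-1,-5,-1)
replace slot 2: 2·((-1)+(-1)) − (-5) = 1 → (-1,1,-1)
replace slot 1: 2·(1+(-1)) − (-1) = 1 → (1,1,-1)

1,1,-1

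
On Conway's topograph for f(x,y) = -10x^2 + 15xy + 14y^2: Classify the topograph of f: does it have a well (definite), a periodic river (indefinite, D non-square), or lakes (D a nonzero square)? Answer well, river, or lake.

D = b²−4ac = 15² − 4·(-10)·14 = 785
D > 0 non-square ⇒ indefinite ⇒ periodic river

river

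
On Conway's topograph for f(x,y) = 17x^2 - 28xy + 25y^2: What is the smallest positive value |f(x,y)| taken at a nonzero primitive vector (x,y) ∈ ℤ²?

translate: b→6 (≡-28 mod 34), so (17,-28,25)→(17,6,14)
flip: (17,6,14)→(14,-6,17)
reduced (well bottom): (14,-6,17) with a≤c, −a<b≤a
well minimum = a = 14

14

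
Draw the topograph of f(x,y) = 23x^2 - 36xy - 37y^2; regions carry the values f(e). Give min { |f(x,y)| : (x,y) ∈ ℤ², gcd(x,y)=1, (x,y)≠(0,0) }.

descent: ρ → (-37,36,23)  [lands on river]
river: ρ → (23,56,-17)
river: ρ → (-17,46,38)
river: ρ → (38,30,-25)
river: ρ → (-25,20,43)
river: ρ → (43,66,-2)
river: ρ → (-2,66,43)
river: ρ → (43,20,-25)
river: ρ → (-25,30,38)
river: ρ → (38,46,-17)
river: ρ → (-17,56,23)
river: ρ → (23,36,-37)
river: ρ → (-37,38,22)
river: ρ → (22,50,-25)
river: ρ → (-25,50,22)
river: ρ → (22,38,-37)
closes: descent 1, river 16
min |a| on river = 2

2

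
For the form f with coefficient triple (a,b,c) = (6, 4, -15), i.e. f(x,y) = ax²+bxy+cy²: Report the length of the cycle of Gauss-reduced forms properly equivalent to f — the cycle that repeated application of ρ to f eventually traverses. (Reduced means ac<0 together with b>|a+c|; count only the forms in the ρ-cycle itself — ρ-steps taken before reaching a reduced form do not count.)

D = 376, ⌊√D⌋ = 19
descent: ρ → (-15,-4,6)
descent: ρ → (6,16,-5)  [lands on river]
river: ρ → (-5,14,9)
river: ρ → (9,4,-10)
river: ρ → (-10,16,3)
river: ρ → (3,14,-15)
river: ρ → (-15,16,2)
river: ρ → (2,16,-15)
river: ρ → (-15,14,3)
river: ρ → (3,16,-10)
river: ρ → (-10,4,9)
river: ρ → (9,14,-5)
river: ρ → (-5,16,6)
river: ρ → (6,8,-13)
river: ρ → (-13,18,1)
river: ρ → (1,18,-13)
river: ρ → (-13,8,6)
ρ-cycle length = 16 (tail of 2 descent steps not counted)

16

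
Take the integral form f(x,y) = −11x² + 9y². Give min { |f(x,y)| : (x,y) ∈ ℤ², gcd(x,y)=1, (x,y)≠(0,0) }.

descent: ρ → (9,18,-2)  [lands on river]
river: ρ → (-2,18,9)
closes: descent 1, river 2
min |a| on river = 2

2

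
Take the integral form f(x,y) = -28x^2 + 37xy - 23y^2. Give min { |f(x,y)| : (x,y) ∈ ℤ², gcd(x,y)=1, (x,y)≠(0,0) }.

translate: b→19 (≡-37 mod 56), so (28,-37,23)→(28,19,14)
flip: (28,19,14)→(14,-19,28)
translate: b→9 (≡-19 mod 28), so (14,-19,28)→(14,9,23)
reduced (well bottom): (14,9,23) with a≤c, −a<b≤a
well minimum |f| = |-14| = 14 (negative-definite)

14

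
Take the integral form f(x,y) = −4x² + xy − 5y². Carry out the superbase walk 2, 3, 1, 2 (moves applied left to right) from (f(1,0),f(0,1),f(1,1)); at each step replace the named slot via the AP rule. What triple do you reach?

start (-4,-5,-8) = (f(1,0),f(0,1),f(1,1))
replace slot 2: 2·((-4)+(-8)) − (-5) = -19 → (-4,-19,-8)
replace slot 3: 2·((-4)+(-19)) − (-8) = -38 → (-4,-19,-38)
replace slot 1: 2·((-19)+(-38)) − (-4) = -110 → (-110,-19,-38)
replace slot 2: 2·((-110)+(-38)) − (-19) = -277 → (-110,-277,-38)

-110,-277,-38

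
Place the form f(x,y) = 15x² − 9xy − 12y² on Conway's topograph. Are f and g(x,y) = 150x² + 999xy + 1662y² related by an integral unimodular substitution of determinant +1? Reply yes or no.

D₁ = 801, D₂ = 801
river cycle of f (length 14): (-12, 9, 15), (15, 21, -6), (-6, 27, 3), (3, 27, -6), (-6, 21, 15), (15, 9, -12), (-12, 15, 12), (12, 9, -15), (-15, 21, 6), (6, 27, -3), … (4 more)
river cycle of g (length 14): (15, 21, -6), (-6, 27, 3), (3, 27, -6), (-6, 21, 15), (15, 9, -12), (-12, 15, 12), (12, 9, -15), (-15, 21, 6), (6, 27, -3), (-3, 27, 6), … (4 more)
cycles coincide ⇒ equivalent

yes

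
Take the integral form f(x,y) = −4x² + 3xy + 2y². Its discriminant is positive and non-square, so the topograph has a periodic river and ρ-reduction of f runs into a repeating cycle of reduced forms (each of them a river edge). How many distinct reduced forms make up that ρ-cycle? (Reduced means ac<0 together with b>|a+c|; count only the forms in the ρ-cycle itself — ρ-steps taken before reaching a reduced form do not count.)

D = 41, ⌊√D⌋ = 6
river: ρ → (2,5,-2)
river: ρ → (-2,3,4)
river: ρ → (4,5,-1)
river: ρ → (-1,5,4)
river: ρ → (4,3,-2)
river: ρ → (-2,5,2)
river: ρ → (2,3,-4)
river: ρ → (-4,5,1)
river: ρ → (1,5,-4)
river: ρ → (-4,3,2)
ρ-cycle length = 10 (tail of 0 descent steps not counted)

10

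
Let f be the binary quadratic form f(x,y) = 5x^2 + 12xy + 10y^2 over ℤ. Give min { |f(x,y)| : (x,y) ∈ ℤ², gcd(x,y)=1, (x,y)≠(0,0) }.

translate: b→2 (≡12 mod 10), so (5,12,10)→(5,2,3)
flip: (5,2,3)→(3,-2,5)
reduced (well bottom): (3,-2,5) with a≤c, −a<b≤a
well minimum = a = 3

3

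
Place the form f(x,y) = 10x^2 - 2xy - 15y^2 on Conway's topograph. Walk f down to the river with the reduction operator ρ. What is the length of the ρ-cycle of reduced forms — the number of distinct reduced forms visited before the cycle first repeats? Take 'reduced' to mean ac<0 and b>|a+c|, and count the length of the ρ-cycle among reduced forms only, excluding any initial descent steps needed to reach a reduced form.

D = 604, ⌊√D⌋ = 24
descent: ρ → (-15,2,10)
descent: ρ → (10,18,-7)  [lands on river]
river: ρ → (-7,24,1)
river: ρ → (1,24,-7)
river: ρ → (-7,18,10)
river: ρ → (10,22,-3)
river: ρ → (-3,20,17)
river: ρ → (17,14,-6)
river: ρ → (-6,22,5)
river: ρ → (5,18,-14)
river: ρ → (-14,10,9)
river: ρ → (9,8,-15)
river: ρ → (-15,22,2)
river: ρ → (2,22,-15)
river: ρ → (-15,8,9)
river: ρ → (9,10,-14)
river: ρ → (-14,18,5)
river: ρ → (5,22,-6)
river: ρ → (-6,14,17)
river: ρ → (17,20,-3)
river: ρ → (-3,22,10)
ρ-cycle length = 20 (tail of 2 descent steps not counted)

20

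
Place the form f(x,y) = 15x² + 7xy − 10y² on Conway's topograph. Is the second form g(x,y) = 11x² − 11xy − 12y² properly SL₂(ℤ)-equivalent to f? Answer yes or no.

D₁ = 649, D₂ = 649
river cycle of f (length 34): (-10, 13, 12), (12, 11, -11), (-11, 11, 12), (12, 13, -10), (-10, 7, 15), (15, 23, -2), (-2, 25, 3), (3, 23, -10), (-10, 17, 9), (9, 19, -8), … (24 more)
river cycle of g (length 34): (-12, 11, 11), (11, 11, -12), (-12, 13, 10), (10, 7, -15), (-15, 23, 2), (2, 25, -3), (-3, 23, 10), (10, 17, -9), (-9, 19, 8), (8, 13, -15), … (24 more)
cycles differ ⇒ inequivalent

no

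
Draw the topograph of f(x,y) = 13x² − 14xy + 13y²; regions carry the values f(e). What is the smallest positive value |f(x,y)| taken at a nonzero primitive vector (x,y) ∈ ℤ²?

translate: b→12 (≡-14 mod 26), so (13,-14,13)→(13,12,12)
flip: (13,12,12)→(12,-12,13)
translate: b→12 (≡-12 mod 24), so (12,-12,13)→(12,12,13)
reduced (well bottom): (12,12,13) with a≤c, −a<b≤a
well minimum = a = 12

12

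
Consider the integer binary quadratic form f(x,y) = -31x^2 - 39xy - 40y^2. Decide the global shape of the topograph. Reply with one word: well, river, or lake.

D = b²−4ac = (-39)² − 4·(-31)·(-40) = -3439
D < 0 ⇒ definite ⇒ every region one sign ⇒ single well

well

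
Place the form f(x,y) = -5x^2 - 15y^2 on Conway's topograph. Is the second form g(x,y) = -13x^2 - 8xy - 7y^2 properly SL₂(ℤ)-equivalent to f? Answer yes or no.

D₁ = -300, D₂ = -300
f is negative-definite; reduce −f:
−f: reduced (well bottom): (5,0,15) with a≤c, −a<b≤a
flip sign back: reduced form of f is (-5,0,-15)
g is negative-definite; reduce −g:
−g: flip: (13,8,7)→(7,-8,13)
−g: translate: b→6 (≡-8 mod 14), so (7,-8,13)→(7,6,12)
−g: reduced (well bottom): (7,6,12) with a≤c, −a<b≤a
flip sign back: reduced form of g is (-7,-6,-12)
reduced forms (-5, 0, -15) vs (-7, -6, -12) ⇒ inequivalent

no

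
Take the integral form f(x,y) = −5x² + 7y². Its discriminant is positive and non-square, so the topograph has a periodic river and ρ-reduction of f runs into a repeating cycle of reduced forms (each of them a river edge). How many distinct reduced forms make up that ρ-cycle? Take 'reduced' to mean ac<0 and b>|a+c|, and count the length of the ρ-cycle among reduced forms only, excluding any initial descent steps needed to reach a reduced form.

D = 140, ⌊√D⌋ = 11
descent: ρ → (7,0,-5)
descent: ρ → (-5,10,2)  [lands on river]
river: ρ → (2,10,-5)
ρ-cycle length = 2 (tail of 2 descent steps not counted)

2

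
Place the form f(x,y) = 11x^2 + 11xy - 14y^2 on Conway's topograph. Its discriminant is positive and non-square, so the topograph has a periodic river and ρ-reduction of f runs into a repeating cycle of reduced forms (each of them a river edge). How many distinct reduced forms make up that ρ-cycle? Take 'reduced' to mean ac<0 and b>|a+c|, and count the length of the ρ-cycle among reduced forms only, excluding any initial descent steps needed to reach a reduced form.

D = 737, ⌊√D⌋ = 27
river: ρ → (-14,17,8)
river: ρ → (8,15,-16)
river: ρ → (-16,17,7)
river: ρ → (7,25,-4)
river: ρ → (-4,23,13)
river: ρ → (13,3,-14)
river: ρ → (-14,25,2)
river: ρ → (2,27,-1)
river: ρ → (-1,27,2)
river: ρ → (2,25,-14)
river: ρ → (-14,3,13)
river: ρ → (13,23,-4)
river: ρ → (-4,25,7)
river: ρ → (7,17,-16)
river: ρ → (-16,15,8)
river: ρ → (8,17,-14)
river: ρ → (-14,11,11)
river: ρ → (11,11,-14)
ρ-cycle length = 18 (tail of 0 descent steps not counted)

18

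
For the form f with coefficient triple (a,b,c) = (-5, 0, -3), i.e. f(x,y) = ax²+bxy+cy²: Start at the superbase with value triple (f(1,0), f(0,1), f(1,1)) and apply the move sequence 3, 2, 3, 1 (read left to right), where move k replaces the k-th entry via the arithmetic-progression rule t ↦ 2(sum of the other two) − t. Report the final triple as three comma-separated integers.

start (-5,-3,-8) = (f(1,0),f(0,1),f(1,1))
replace slot 3: 2·((-5)+(-3)) − (-8) = -8 → (-5,-3,-8)
replace slot 2: 2·((-5)+(-8)) − (-3) = -23 → (-5,-23,-8)
replace slot 3: 2·((-5)+(-23)) − (-8) = -48 → (-5,-23,-48)
replace slot 1: 2·((-23)+(-48)) − (-5) = -137 → (-137,-23,-48)

-137,-23,-48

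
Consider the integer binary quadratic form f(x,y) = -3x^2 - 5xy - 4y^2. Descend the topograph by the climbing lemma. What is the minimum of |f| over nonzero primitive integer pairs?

translate: b→-1 (≡5 mod 6), so (3,5,4)→(3,-1,2)
flip: (3,-1,2)→(2,1,3)
reduced (well bottom): (2,1,3) with a≤c, −a<b≤a
well minimum |f| = |-2| = 2 (negative-definite)

2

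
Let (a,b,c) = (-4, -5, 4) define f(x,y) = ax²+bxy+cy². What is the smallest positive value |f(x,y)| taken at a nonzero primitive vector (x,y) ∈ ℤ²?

descent: ρ → (4,5,-4)  [lands on river]
river: ρ → (-4,3,5)
river: ρ → (5,7,-2)
river: ρ → (-2,9,1)
river: ρ → (1,9,-2)
river: ρ → (-2,7,5)
river: ρ → (5,3,-4)
river: ρ → (-4,5,4)
river: ρ → (4,3,-5)
river: ρ → (-5,7,2)
river: ρ → (2,9,-1)
river: ρ → (-1,9,2)
river: ρ → (2,7,-5)
river: ρ → (-5,3,4)
closes: descent 1, river 14
min |a| on river = 1

1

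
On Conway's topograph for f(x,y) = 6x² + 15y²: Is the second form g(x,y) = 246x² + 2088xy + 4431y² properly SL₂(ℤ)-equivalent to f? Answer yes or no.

D₁ = -360, D₂ = -360
f: reduced (well bottom): (6,0,15) with a≤c, −a<b≤a
g: translate: b→120 (≡2088 mod 492), so (246,2088,4431)→(246,120,15)
g: flip: (246,120,15)→(15,-120,246)
g: translate: b→0 (≡-120 mod 30), so (15,-120,246)→(15,0,6)
g: flip: (15,0,6)→(6,0,15)
g: reduced (well bottom): (6,0,15) with a≤c, −a<b≤a
reduced forms (6, 0, 15) vs (6, 0, 15) ⇒ equivalent

yes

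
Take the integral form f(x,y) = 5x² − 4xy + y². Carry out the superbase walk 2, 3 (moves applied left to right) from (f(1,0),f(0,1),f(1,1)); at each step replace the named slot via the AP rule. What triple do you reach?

start (5,1,2) = (f(1,0),f(0,1),f(1,1))
replace slot 2: 2·(5+2) − 1 = 13 → (5,13,2)
replace slot 3: 2·(5+13) − 2 = 34 → (5,13,34)

5,13,34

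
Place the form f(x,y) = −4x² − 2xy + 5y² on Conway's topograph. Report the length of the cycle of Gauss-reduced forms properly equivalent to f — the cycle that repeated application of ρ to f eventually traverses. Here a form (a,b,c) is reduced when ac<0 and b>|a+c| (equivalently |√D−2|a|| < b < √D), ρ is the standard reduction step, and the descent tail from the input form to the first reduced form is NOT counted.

D = 84, ⌊√D⌋ = 9
descent: ρ → (5,2,-4)  [lands on river]
river: ρ → (-4,6,3)
river: ρ → (3,6,-4)
river: ρ → (-4,2,5)
river: ρ → (5,8,-1)
river: ρ → (-1,8,5)
ρ-cycle length = 6 (tail of 1 descent step not counted)

6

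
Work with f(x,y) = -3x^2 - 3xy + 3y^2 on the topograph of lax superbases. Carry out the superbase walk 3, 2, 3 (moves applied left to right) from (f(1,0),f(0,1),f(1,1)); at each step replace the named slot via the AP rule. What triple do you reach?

start (-3,3,-3) = (f(1,0),f(0,1),f(1,1))
replace slot 3: 2·((-3)+3) − (-3) = 3 → (-3,3,3)
replace slot 2: 2·((-3)+3) − 3 = -3 → (-3,-3,3)
replace slot 3: 2·((-3)+(-3)) − 3 = -15 → (-3,-3,-15)

-3,-3,-15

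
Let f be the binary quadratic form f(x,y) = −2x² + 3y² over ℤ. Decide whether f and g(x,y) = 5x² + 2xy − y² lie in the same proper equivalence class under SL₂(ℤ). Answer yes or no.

D₁ = 24, D₂ = 24
river cycle of f (length 2): (-2, 4, 1), (1, 4, -2)
river cycle of g (length 2): (-1, 4, 2), (2, 4, -1)
cycles differ ⇒ inequivalent

no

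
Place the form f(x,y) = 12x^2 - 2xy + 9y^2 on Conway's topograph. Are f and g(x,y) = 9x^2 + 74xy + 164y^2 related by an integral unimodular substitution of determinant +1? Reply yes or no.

D₁ = -428, D₂ = -428
f: flip: (12,-2,9)→(9,2,12)
f: reduced (well bottom): (9,2,12) with a≤c, −a<b≤a
g: translate: b→2 (≡74 mod 18), so (9,74,164)→(9,2,12)
g: reduced (well bottom): (9,2,12) with a≤c, −a<b≤a
reduced forms (9, 2, 12) vs (9, 2, 12) ⇒ equivalent

yes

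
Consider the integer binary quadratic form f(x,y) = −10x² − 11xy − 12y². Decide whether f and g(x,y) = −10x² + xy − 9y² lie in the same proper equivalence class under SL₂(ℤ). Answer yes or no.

D₁ = -359, D₂ = -359
f is negative-definite; reduce −f:
−f: translate: b→-9 (≡11 mod 20), so (10,11,12)→(10,-9,11)
−f: reduced (well bottom): (10,-9,11) with a≤c, −a<b≤a
flip sign back: reduced form of f is (-10,9,-11)
g is negative-definite; reduce −g:
−g: flip: (10,-1,9)→(9,1,10)
−g: reduced (well bottom): (9,1,10) with a≤c, −a<b≤a
flip sign back: reduced form of g is (-9,-1,-10)
reduced forms (-10, 9, -11) vs (-9, -1, -10) ⇒ inequivalent

no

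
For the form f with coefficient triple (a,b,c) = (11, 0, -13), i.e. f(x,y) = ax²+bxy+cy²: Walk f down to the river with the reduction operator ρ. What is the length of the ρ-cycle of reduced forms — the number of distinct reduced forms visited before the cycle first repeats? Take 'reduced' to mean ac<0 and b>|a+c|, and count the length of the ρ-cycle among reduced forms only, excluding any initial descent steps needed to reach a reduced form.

D = 572, ⌊√D⌋ = 23
descent: ρ → (-13,0,11)
descent: ρ → (11,22,-2)  [lands on river]
river: ρ → (-2,22,11)
ρ-cycle length = 2 (tail of 2 descent steps not counted)

2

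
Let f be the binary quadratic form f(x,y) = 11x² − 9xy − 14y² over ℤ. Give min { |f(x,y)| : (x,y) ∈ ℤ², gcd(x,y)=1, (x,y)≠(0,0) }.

descent: ρ → (-14,9,11)  [lands on river]
river: ρ → (11,13,-12)
river: ρ → (-12,11,12)
river: ρ → (12,13,-11)
river: ρ → (-11,9,14)
river: ρ → (14,19,-6)
river: ρ → (-6,17,17)
river: ρ → (17,17,-6)
river: ρ → (-6,19,14)
river: ρ → (14,9,-11)
river: ρ → (-11,13,12)
river: ρ → (12,11,-12)
river: ρ → (-12,13,11)
river: ρ → (11,9,-14)
river: ρ → (-14,19,6)
river: ρ → (6,17,-17)
river: ρ → (-17,17,6)
river: ρ → (6,19,-14)
closes: descent 1, river 18
min |a| on river = 6

6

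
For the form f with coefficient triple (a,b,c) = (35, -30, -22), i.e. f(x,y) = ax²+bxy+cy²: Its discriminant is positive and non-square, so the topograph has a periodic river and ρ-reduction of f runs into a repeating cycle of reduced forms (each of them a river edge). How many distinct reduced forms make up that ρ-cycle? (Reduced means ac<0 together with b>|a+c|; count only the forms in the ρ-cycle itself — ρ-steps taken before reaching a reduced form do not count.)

D = 3980, ⌊√D⌋ = 63
descent: ρ → (-22,30,35)  [lands on river]
river: ρ → (35,40,-17)
river: ρ → (-17,62,2)
river: ρ → (2,62,-17)
river: ρ → (-17,40,35)
river: ρ → (35,30,-22)
river: ρ → (-22,58,7)
river: ρ → (7,54,-38)
river: ρ → (-38,22,23)
river: ρ → (23,24,-37)
river: ρ → (-37,50,10)
river: ρ → (10,50,-37)
river: ρ → (-37,24,23)
river: ρ → (23,22,-38)
river: ρ → (-38,54,7)
river: ρ → (7,58,-22)
ρ-cycle length = 16 (tail of 1 descent step not counted)

16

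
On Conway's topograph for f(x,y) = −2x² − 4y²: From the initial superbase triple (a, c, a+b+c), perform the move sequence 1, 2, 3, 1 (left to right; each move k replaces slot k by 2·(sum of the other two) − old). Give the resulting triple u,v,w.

start (-2,-4,-6) = (f(1,0),f(0,1),f(1,1))
replace slot 1: 2·((-4)+(-6)) − (-2) = -18 → (-18,-4,-6)
replace slot 2: 2·((-18)+(-6)) − (-4) = -44 → (-18,-44,-6)
replace slot 3: 2·((-18)+(-44)) − (-6) = -118 → (-18,-44,-118)
replace slot 1: 2·((-44)+(-118)) − (-18) = -306 → (-306,-44,-118)

-306,-44,-118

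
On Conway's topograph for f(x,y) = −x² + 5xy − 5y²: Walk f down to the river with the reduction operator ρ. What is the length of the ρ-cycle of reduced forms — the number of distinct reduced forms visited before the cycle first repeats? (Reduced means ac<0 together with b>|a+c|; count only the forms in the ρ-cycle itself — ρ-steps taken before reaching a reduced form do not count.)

D = 5, ⌊√D⌋ = 2
descent: ρ → (-5,5,-1)
descent: ρ → (-1,1,1)  [lands on river]
river: ρ → (1,1,-1)
ρ-cycle length = 2 (tail of 2 descent steps not counted)

2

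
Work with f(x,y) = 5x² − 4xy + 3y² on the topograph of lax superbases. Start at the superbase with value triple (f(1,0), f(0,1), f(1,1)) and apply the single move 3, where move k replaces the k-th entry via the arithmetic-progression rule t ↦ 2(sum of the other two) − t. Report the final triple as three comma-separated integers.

start (5,3,4) = (f(1,0),f(0,1),f(1,1))
replace slot 3: 2·(5+3) − 4 = 12 → (5,3,12)

5,3,12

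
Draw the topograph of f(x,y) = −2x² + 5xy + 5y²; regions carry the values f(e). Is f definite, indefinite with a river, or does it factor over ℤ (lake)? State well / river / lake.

D = b²−4ac = 5² − 4·(-2)·5 = 65
D > 0 non-square ⇒ indefinite ⇒ periodic river

river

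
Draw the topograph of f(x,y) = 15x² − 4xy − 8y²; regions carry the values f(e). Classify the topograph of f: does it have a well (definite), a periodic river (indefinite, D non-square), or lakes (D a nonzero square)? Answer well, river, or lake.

D = b²−4ac = (-4)² − 4·15·(-8) = 496
D > 0 non-square ⇒ indefinite ⇒ periodic river

river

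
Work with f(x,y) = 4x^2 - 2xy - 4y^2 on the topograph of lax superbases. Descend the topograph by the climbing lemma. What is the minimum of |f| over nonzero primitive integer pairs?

descent: ρ → (-4,2,4)  [lands on river]
river: ρ → (4,6,-2)
river: ρ → (-2,6,4)
river: ρ → (4,2,-4)
river: ρ → (-4,6,2)
river: ρ → (2,6,-4)
closes: descent 1, river 6
min |a| on river = 2

2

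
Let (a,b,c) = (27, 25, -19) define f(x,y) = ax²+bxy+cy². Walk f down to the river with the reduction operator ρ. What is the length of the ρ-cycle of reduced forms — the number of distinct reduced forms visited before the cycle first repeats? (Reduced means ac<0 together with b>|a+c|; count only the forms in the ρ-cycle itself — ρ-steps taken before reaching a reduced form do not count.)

D = 2677, ⌊√D⌋ = 51
river: ρ → (-19,51,1)
river: ρ → (1,51,-19)
river: ρ → (-19,25,27)
river: ρ → (27,29,-17)
river: ρ → (-17,39,17)
river: ρ → (17,29,-27)
river: ρ → (-27,25,19)
river: ρ → (19,51,-1)
river: ρ → (-1,51,19)
river: ρ → (19,25,-27)
river: ρ → (-27,29,17)
river: ρ → (17,39,-17)
river: ρ → (-17,29,27)
river: ρ → (27,25,-19)
ρ-cycle length = 14 (tail of 0 descent steps not counted)

14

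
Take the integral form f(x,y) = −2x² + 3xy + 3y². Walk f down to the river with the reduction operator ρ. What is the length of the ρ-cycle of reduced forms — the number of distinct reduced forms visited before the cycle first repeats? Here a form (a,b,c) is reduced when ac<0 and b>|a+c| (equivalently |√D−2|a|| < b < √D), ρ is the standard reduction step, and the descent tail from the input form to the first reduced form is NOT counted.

D = 33, ⌊√D⌋ = 5
river: ρ → (3,3,-2)
river: ρ → (-2,5,1)
river: ρ → (1,5,-2)
river: ρ → (-2,3,3)
ρ-cycle length = 4 (tail of 0 descent steps not counted)

4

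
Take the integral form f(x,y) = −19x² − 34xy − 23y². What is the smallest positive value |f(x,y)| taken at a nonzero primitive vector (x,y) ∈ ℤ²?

translate: b→-4 (≡34 mod 38), so (19,34,23)→(19,-4,8)
flip: (19,-4,8)→(8,4,19)
reduced (well bottom): (8,4,19) with a≤c, −a<b≤a
well minimum |f| = |-8| = 8 (negative-definite)

8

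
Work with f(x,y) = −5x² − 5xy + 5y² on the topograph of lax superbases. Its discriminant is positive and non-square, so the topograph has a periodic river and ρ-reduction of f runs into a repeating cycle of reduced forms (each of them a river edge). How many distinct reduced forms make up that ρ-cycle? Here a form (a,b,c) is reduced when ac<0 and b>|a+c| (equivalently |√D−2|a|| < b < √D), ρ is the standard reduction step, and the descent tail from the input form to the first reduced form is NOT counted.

D = 125, ⌊√D⌋ = 11
descent: ρ → (5,5,-5)  [lands on river]
river: ρ → (-5,5,5)
ρ-cycle length = 2 (tail of 1 descent step not counted)

2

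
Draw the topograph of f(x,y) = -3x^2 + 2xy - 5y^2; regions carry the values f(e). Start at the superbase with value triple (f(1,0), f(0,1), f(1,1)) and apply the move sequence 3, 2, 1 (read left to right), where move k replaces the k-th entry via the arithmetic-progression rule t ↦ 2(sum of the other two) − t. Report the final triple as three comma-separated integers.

start (-3,-5,-6) = (f(1,0),f(0,1),f(1,1))
replace slot 3: 2·((-3)+(-5)) − (-6) = -10 → (-3,-5,-10)
replace slot 2: 2·((-3)+(-10)) − (-5) = -21 → (-3,-21,-10)
replace slot 1: 2·((-21)+(-10)) − (-3) = -59 → (-59,-21,-10)

-59,-21,-10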